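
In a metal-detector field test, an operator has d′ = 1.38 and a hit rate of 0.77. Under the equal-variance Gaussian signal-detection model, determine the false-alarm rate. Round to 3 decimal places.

false-alarm rate = 0.261

z(hit rate) = z(0.77) = 0.7388
z(FA) = z(H) − d' = 0.7388 − 1.38 = -0.6412
false-alarm rate = Φ(-0.6412) = 0.2607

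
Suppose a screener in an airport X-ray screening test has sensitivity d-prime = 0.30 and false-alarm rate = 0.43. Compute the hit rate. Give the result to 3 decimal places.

hit rate = 0.549

z(false-alarm rate) = z(0.43) = -0.1764
z(H) = z(FA) + d' = -0.1764 + 0.30 = 0.1236
hit rate = Φ(0.1236) = 0.5492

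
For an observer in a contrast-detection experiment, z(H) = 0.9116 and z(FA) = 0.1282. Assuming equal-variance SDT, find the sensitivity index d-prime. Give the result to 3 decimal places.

d-prime = 0.783

d' = z(H) − z(FA) = 0.9116 − 0.1282 = 0.7834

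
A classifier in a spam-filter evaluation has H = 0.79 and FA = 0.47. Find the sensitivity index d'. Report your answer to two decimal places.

d' = 0.88

z(0.79) = 0.806, z(0.47) = -0.075
d' = z(H) − z(FA) = 0.806 − (-0.075) = 0.881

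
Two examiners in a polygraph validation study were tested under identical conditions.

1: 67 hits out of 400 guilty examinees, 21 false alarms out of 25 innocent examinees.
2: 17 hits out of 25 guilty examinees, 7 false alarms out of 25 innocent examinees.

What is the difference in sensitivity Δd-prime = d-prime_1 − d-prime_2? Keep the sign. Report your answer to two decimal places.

1: z(0.1675) = -0.964, z(0.8400) = 0.994, d' = -1.958
2: z(0.6800) = 0.468, z(0.2800) = -0.583, d' = 1.051
Δd' = d'_1 − d'_2 = -1.958 − 1.051 = -3.009
2 has the higher sensitivity.

Δd-prime = -3.01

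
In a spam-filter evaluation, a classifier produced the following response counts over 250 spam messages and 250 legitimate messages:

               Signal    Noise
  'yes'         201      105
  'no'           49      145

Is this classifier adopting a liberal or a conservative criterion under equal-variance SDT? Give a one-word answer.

z(H) = 0.856, z(FA) = -0.202
c = −½·(z(H) + z(FA)) = -0.327
c < 0 → liberal criterion (biased toward responding “yes”).

liberal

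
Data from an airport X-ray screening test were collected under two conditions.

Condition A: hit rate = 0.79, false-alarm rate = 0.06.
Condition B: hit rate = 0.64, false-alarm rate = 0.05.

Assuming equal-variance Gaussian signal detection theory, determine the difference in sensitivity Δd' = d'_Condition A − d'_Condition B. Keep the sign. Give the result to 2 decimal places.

Condition A: z(0.79) = 0.806, z(0.06) = -1.555, d' = 2.361
Condition B: z(0.64) = 0.358, z(0.05) = -1.645, d' = 2.003
Δd' = d'_Condition A − d'_Condition B = 2.361 − 2.003 = 0.358
Condition A has the higher sensitivity.

Δd' = 0.36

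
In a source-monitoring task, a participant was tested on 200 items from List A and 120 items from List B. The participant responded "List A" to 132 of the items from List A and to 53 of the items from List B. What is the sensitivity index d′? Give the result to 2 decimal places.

H = 132/200 = 0.6600
FA = 53/120 = 0.4417
z(H) = z(0.6600) = 0.412
z(FA) = z(0.4417) = -0.147
d' = z(H) − z(FA) = 0.412 − (-0.147) = 0.559

d′ = 0.56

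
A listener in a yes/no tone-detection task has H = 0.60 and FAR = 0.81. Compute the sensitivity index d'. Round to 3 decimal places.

d' = -0.625

z(H) = z(0.60) = 0.2533
z(FA) = z(0.81) = 0.8779
d' = z(H) − z(FA) = 0.2533 − 0.8779 = -0.6246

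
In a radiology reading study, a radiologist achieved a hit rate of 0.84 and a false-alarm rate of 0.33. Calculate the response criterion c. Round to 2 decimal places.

Φ⁻¹(H) = Φ⁻¹(0.84) = 0.9945
Φ⁻¹(FA) = Φ⁻¹(0.33) = -0.4399
c = −½·[z(H) + z(FA)] = −0.5 × (0.9945 + (-0.4399)) = -0.2773

c = -0.28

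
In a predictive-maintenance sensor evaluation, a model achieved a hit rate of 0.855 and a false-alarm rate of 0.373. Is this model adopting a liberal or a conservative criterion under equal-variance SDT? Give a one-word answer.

z(H) = 1.058, z(FA) = -0.324
c = −½·(z(H) + z(FA)) = -0.367
c < 0 → liberal criterion (biased toward responding “yes”).

liberal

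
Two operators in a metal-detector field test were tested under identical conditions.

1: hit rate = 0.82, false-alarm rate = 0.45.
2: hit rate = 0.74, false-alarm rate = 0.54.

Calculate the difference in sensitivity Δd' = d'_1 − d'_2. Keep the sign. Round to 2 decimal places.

1: z(0.82) = 0.915, z(0.45) = -0.126, d' = 1.041
2: z(0.74) = 0.643, z(0.54) = 0.100, d' = 0.543
Δd' = d'_1 − d'_2 = 1.041 − 0.543 = 0.498
1 has the higher sensitivity.

Δd' = 0.50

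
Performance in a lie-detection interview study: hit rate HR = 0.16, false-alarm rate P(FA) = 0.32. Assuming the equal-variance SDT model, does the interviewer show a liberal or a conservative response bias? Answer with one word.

conservative

z(H) = -0.994, z(FA) = -0.468
c = −½·(z(H) + z(FA)) = 0.731
c > 0 → conservative criterion (biased toward responding “no”).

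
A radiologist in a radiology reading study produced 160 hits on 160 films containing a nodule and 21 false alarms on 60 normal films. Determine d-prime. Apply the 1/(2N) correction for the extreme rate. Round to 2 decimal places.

d-prime = 3.12

The hit rate is 160/160 = 1, so apply the 1/(2N) correction: H → 1 − 1/(2·160) = 0.99687.
z(H) = z(0.99687) = 2.734
z(FA) = z(0.35000) = -0.385
d' = 2.734 − (-0.385) = 3.119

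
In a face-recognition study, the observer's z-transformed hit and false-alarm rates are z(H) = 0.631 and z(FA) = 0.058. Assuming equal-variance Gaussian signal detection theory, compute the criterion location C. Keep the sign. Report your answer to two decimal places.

C = -0.34

c = −½·[z(H) + z(FA)] = −½·(0.631 + 0.058) = -0.3445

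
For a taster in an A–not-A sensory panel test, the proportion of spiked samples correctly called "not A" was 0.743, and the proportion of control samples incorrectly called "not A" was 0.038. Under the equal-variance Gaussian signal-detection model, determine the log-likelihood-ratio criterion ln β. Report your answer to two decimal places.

ln β = 1.36

z(H) = z(0.743) = 0.653
z(FA) = z(0.038) = -1.774
ln β = −½·[z(H)² − z(FA)²] = −0.5 × (0.426 − 3.147) = 1.3605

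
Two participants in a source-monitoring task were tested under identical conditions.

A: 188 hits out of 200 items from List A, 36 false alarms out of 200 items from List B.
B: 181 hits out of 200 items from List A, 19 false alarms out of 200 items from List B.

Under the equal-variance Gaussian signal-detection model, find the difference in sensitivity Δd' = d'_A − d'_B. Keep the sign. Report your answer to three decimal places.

A: z(0.9400) = 1.5548, z(0.1800) = -0.9154, d' = 2.4702
B: z(0.9050) = 1.3106, z(0.0950) = -1.3106, d' = 2.6212
Δd' = d'_A − d'_B = 2.4702 − 2.6212 = -0.1510
B has the higher sensitivity.

Δd' = -0.151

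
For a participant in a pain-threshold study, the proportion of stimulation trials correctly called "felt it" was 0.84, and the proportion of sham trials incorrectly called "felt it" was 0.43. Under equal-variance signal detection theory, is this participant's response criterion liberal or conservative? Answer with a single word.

z(H) = 0.994, z(FA) = -0.176
c = −½·(z(H) + z(FA)) = -0.409
c < 0 → liberal criterion (biased toward responding “yes”).

liberal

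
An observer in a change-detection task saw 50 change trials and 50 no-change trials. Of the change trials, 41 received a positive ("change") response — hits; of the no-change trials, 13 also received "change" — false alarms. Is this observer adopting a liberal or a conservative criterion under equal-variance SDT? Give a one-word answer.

z(H) = 0.915, z(FA) = -0.643
c = −½·(z(H) + z(FA)) = -0.136
c < 0 → liberal criterion (biased toward responding “yes”).

liberal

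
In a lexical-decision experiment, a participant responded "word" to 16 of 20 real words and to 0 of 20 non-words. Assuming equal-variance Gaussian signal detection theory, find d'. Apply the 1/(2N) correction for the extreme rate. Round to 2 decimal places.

The false-alarm rate is 0/20 = 0, so apply the 1/(2N) correction: FA → 1/(2·20) = 0.02500.
z(H) = z(0.80000) = 0.842
z(FA) = z(0.02500) = -1.960
d' = 0.842 − (-1.960) = 2.802

d' = 2.80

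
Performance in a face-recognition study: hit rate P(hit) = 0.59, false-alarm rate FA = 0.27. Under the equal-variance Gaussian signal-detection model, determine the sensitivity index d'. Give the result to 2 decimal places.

d' = 0.84

z(H) = z(0.59) = 0.228
z(FA) = z(0.27) = -0.613
d' = z(H) − z(FA) = 0.228 − (-0.613) = 0.841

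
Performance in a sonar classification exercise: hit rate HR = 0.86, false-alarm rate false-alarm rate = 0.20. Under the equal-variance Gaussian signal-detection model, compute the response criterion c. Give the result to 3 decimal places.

c = -0.119

Φ⁻¹(H) = 1.0803
Φ⁻¹(FA) = -0.8416
c = −½·[z(H) + z(FA)] = −0.5 × (1.0803 + (-0.8416)) = -0.11935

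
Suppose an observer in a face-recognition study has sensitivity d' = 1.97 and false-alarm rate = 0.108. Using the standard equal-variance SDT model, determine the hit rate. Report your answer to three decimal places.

hit rate = 0.768

z(false-alarm rate) = z(0.108) = -1.2372
z(H) = z(FA) + d' = -1.2372 + 1.97 = 0.7328
hit rate = Φ(0.7328) = 0.7682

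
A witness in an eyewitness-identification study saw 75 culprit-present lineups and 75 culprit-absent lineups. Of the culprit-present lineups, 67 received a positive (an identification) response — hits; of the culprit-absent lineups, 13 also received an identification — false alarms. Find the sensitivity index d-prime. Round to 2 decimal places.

d-prime = 2.19

H = 67/75 = 0.8933
FA = 13/75 = 0.1733
z(0.8933) = 1.244, z(0.1733) = -0.941
d' = z(H) − z(FA) = 1.244 − (-0.941) = 2.185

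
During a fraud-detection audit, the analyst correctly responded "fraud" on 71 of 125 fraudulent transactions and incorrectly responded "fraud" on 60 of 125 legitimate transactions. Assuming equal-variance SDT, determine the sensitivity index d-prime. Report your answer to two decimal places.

H = 71/125 = 0.5680
FA = 60/125 = 0.4800
z(H) = z(0.5680) = 0.171
z(FA) = z(0.4800) = -0.050
d' = z(H) − z(FA) = 0.171 − (-0.050) = 0.221

d-prime = 0.22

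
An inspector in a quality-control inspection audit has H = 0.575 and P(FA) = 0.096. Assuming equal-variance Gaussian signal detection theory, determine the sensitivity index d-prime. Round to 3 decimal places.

z(H) = z(0.575) = 0.1891
z(FA) = z(0.096) = -1.3047
d' = z(H) − z(FA) = 0.1891 − (-1.3047) = 1.4938

d-prime = 1.494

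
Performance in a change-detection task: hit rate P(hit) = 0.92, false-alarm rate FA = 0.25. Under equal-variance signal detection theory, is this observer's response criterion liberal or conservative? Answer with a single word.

liberal

z(H) = 1.405, z(FA) = -0.674
c = −½·(z(H) + z(FA)) = -0.3655
c < 0 → liberal criterion (biased toward responding “yes”).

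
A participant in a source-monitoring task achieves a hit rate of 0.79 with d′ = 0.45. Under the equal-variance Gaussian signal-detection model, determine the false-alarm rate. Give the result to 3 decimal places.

z(hit rate) = z(0.79) = 0.8064
z(FA) = z(H) − d' = 0.8064 − 0.45 = 0.3564
false-alarm rate = Φ(0.3564) = 0.6392

false-alarm rate = 0.639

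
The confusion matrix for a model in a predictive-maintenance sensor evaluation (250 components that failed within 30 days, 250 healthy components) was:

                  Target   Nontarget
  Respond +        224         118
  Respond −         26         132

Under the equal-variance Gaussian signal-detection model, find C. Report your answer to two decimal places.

H = 224/250 = 0.8960
FA = 118/250 = 0.4720
Φ⁻¹(H) = Φ⁻¹(0.8960) = 1.2591
Φ⁻¹(FA) = Φ⁻¹(0.4720) = -0.0702
c = −½·[z(H) + z(FA)] = −0.5 × (1.2591 + (-0.0702)) = -0.59445

C = -0.59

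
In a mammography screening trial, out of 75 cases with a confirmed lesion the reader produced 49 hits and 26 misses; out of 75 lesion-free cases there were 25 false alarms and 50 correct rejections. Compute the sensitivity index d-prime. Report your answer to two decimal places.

H = 49/75 = 0.6533
FA = 25/75 = 0.3333
Φ⁻¹(H) = Φ⁻¹(0.6533) = 0.394
Φ⁻¹(FA) = Φ⁻¹(0.3333) = -0.431
d' = z(H) − z(FA) = 0.394 − (-0.431) = 0.825

d-prime = 0.83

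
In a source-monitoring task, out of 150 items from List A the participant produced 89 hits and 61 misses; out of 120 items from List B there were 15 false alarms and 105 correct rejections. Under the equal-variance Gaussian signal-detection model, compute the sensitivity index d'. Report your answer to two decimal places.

d' = 1.39

H = 89/150 = 0.5933
FA = 15/120 = 0.1250
Φ⁻¹(0.5933) = 0.2360, Φ⁻¹(0.1250) = -1.1503
d' = z(H) − z(FA) = 0.2360 − (-1.1503) = 1.3863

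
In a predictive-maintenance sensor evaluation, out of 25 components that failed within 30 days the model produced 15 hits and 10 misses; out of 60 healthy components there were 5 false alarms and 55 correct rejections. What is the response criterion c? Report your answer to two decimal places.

H = 15/25 = 0.6000
FA = 5/60 = 0.0833
z(H) = 0.2533
z(FA) = -1.3832
c = −½·[z(H) + z(FA)] = −0.5 × (0.2533 + (-1.3832)) = 0.56495
c > 0: the model has a conservative response bias.

c = 0.56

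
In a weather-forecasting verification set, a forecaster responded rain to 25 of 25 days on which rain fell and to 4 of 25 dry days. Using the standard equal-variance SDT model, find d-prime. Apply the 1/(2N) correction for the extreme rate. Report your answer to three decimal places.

d-prime = 3.048

The hit rate is 25/25 = 1, so apply the 1/(2N) correction: H → 1 − 1/(2·25) = 0.98000.
z(H) = z(0.98000) = 2.0537
z(FA) = z(0.16000) = -0.9945
d' = 2.0537 − (-0.9945) = 3.0482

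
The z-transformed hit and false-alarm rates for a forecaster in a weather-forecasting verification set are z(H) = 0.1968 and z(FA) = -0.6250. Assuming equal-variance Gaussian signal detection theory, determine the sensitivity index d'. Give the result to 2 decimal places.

d' = z(H) − z(FA) = 0.1968 − (-0.6250) = 0.8218

d' = 0.82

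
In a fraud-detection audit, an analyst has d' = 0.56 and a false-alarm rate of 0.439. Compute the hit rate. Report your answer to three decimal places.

hit rate = 0.658

z(false-alarm rate) = z(0.439) = -0.1535
z(H) = z(FA) + d' = -0.1535 + 0.56 = 0.4065
hit rate = Φ(0.4065) = 0.6578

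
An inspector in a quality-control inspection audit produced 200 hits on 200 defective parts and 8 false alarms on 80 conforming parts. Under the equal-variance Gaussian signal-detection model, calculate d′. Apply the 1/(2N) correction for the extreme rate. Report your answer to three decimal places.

d′ = 4.089

The hit rate is 200/200 = 1, so apply the 1/(2N) correction: H → 1 − 1/(2·200) = 0.99750.
z(H) = z(0.99750) = 2.8070
z(FA) = z(0.10000) = -1.2816
d' = 2.8070 − (-1.2816) = 4.0886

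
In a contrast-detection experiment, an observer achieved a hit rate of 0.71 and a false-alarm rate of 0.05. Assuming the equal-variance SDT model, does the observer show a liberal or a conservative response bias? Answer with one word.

conservative

z(H) = 0.553, z(FA) = -1.645
c = −½·(z(H) + z(FA)) = 0.546
c > 0 → conservative criterion (biased toward responding “no”).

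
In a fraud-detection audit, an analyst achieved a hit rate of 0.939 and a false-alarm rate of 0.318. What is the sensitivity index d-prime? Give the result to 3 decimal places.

d-prime = 2.020

z(0.939) = 1.5464, z(0.318) = -0.4733
d' = z(H) − z(FA) = 1.5464 − (-0.4733) = 2.0197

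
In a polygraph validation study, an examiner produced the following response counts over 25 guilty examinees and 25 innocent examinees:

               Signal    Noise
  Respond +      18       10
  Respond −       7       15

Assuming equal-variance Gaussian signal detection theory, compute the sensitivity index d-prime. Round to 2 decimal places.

d-prime = 0.84

H = 18/25 = 0.7200
FA = 10/25 = 0.4000
z(H) = z(0.7200) = 0.5828
z(FA) = z(0.4000) = -0.2533
d' = z(H) − z(FA) = 0.5828 − (-0.2533) = 0.8361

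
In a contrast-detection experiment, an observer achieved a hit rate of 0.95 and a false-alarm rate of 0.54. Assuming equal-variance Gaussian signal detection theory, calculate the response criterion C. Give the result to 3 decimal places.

C = -0.873

Φ⁻¹(H) = 1.6449
Φ⁻¹(FA) = 0.1004
c = −½·[z(H) + z(FA)] = −0.5 × (1.6449 + 0.1004) = -0.87265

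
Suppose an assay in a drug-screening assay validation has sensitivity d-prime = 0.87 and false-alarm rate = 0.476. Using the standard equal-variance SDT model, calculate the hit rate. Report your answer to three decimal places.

z(false-alarm rate) = z(0.476) = -0.0602
z(H) = z(FA) + d' = -0.0602 + 0.87 = 0.8098
hit rate = Φ(0.8098) = 0.7910

hit rate = 0.791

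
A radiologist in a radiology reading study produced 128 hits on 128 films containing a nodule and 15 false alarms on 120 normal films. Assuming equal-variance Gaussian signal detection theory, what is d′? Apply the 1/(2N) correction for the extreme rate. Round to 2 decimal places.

d′ = 3.81

The hit rate is 128/128 = 1, so apply the 1/(2N) correction: H → 1 − 1/(2·128) = 0.99609.
z(H) = z(0.99609) = 2.660
z(FA) = z(0.12500) = -1.150
d' = 2.660 − (-1.150) = 3.810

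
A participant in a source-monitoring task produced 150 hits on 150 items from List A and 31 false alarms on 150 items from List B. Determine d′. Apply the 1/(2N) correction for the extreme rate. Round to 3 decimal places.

The hit rate is 150/150 = 1, so apply the 1/(2N) correction: H → 1 − 1/(2·150) = 0.99667.
z(H) = z(0.99667) = 2.7134
z(FA) = z(0.20667) = -0.8180
d' = 2.7134 − (-0.8180) = 3.5314

d′ = 3.531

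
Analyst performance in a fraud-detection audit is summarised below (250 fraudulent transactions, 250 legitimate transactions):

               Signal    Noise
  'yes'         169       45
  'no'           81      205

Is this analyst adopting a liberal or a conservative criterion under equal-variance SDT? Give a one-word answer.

z(H) = 0.457, z(FA) = -0.915
c = −½·(z(H) + z(FA)) = 0.229
c > 0 → conservative criterion (biased toward responding “no”).

conservative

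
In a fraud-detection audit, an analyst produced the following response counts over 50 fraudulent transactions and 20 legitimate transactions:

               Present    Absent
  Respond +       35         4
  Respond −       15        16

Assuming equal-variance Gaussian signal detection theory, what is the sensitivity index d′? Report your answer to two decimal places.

d′ = 1.37

H = 35/50 = 0.7000
FA = 4/20 = 0.2000
Φ⁻¹(H) = 0.5244
Φ⁻¹(FA) = -0.8416
d' = z(H) − z(FA) = 0.5244 − (-0.8416) = 1.3660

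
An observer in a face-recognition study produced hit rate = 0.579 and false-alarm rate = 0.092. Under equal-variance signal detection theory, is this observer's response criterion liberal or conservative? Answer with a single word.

z(H) = 0.199, z(FA) = -1.329
c = −½·(z(H) + z(FA)) = 0.565
c > 0 → conservative criterion (biased toward responding “no”).

conservative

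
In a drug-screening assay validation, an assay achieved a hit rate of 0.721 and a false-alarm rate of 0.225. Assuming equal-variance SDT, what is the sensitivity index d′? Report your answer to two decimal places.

d′ = 1.34

z(H) = 0.5858
z(FA) = -0.7554
d' = z(H) − z(FA) = 0.5858 − (-0.7554) = 1.3412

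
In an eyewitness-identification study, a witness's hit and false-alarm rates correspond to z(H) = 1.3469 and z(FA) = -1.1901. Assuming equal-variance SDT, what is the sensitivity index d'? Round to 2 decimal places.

d' = z(H) − z(FA) = 1.3469 − (-1.1901) = 2.5370

d' = 2.54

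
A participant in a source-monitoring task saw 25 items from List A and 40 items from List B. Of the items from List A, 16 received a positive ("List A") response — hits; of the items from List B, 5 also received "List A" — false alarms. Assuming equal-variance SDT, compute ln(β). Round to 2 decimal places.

H = 16/25 = 0.6400
FA = 5/40 = 0.1250
z(H) = z(0.6400) = 0.358
z(FA) = z(0.1250) = -1.150
ln β = −½·[z(H)² − z(FA)²] = −0.5 × (0.128 − 1.323) = 0.5975

ln β = 0.60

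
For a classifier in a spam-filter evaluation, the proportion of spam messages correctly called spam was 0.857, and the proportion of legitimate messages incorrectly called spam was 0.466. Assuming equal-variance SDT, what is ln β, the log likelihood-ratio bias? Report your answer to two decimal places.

ln β = -0.57

z(H) = 1.067
z(FA) = -0.085
ln β = −½·[z(H)² − z(FA)²] = −0.5 × (1.138 − 0.007) = -0.5655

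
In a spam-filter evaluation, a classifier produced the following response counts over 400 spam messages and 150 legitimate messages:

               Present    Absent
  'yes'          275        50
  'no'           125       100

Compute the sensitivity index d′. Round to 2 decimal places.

H = 275/400 = 0.6875
FA = 50/150 = 0.3333
z(H) = 0.4888
z(FA) = -0.4308
d' = z(H) − z(FA) = 0.4888 − (-0.4308) = 0.9196

d′ = 0.92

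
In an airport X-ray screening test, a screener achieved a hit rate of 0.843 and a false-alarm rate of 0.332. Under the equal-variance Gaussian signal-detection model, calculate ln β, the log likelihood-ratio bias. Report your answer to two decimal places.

ln β = -0.41

z(0.843) = 1.007, z(0.332) = -0.434
ln β = −½·[z(H)² − z(FA)²] = −0.5 × (1.014 − 0.188) = -0.413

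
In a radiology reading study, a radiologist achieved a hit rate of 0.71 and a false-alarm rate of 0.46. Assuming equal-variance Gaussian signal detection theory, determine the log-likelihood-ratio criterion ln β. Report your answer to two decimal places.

Φ⁻¹(H) = 0.553
Φ⁻¹(FA) = -0.100
ln β = −½·[z(H)² − z(FA)²] = −0.5 × (0.306 − 0.010) = -0.148

ln β = -0.15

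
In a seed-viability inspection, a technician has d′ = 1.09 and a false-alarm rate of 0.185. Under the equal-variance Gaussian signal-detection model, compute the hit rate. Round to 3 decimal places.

z(false-alarm rate) = z(0.185) = -0.8965
z(H) = z(FA) + d' = -0.8965 + 1.09 = 0.1935
hit rate = Φ(0.1935) = 0.5767

hit rate = 0.577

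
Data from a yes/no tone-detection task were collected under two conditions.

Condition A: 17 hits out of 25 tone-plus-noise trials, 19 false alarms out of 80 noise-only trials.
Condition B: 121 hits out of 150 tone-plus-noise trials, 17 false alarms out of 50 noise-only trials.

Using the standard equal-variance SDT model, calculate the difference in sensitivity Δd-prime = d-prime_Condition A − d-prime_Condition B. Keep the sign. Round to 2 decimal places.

Δd-prime = -0.10

Condition A: z(0.6800) = 0.468, z(0.2375) = -0.714, d' = 1.182
Condition B: z(0.8067) = 0.866, z(0.3400) = -0.412, d' = 1.278
Δd' = d'_Condition A − d'_Condition B = 1.182 − 1.278 = -0.096
Condition B has the higher sensitivity.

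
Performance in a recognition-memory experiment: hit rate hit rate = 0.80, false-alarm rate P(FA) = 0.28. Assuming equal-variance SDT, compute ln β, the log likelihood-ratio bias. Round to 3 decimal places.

z(0.80) = 0.8416, z(0.28) = -0.5828
ln β = −½·[z(H)² − z(FA)²] = −0.5 × (0.7083 − 0.3397) = -0.1843

ln β = -0.184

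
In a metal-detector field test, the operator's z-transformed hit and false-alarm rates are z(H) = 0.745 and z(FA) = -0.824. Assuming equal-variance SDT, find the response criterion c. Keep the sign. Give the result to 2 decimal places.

c = 0.04

c = −½·[z(H) + z(FA)] = −½·(0.745 + (-0.824)) = 0.0395
c > 0: the operator has a conservative response bias.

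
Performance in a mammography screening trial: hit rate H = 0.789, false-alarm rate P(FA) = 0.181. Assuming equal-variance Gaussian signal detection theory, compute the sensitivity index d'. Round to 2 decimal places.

d' = 1.71

z(H) = z(0.789) = 0.8030
z(FA) = z(0.181) = -0.9116
d' = z(H) − z(FA) = 0.8030 − (-0.9116) = 1.7146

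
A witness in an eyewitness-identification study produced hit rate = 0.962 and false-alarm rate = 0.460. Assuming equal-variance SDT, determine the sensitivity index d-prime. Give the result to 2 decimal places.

z(H) = z(0.962) = 1.7744
z(FA) = z(0.460) = -0.1004
d' = z(H) − z(FA) = 1.7744 − (-0.1004) = 1.8748

d-prime = 1.87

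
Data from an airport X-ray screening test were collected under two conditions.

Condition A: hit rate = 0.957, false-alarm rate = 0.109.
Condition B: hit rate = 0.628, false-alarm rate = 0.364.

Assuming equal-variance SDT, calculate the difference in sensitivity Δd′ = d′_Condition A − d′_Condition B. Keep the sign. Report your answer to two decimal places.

Δd′ = 2.27

Condition A: z(0.957) = 1.717, z(0.109) = -1.232, d' = 2.949
Condition B: z(0.628) = 0.327, z(0.364) = -0.348, d' = 0.675
Δd' = d'_Condition A − d'_Condition B = 2.949 − 0.675 = 2.274
Condition A has the higher sensitivity.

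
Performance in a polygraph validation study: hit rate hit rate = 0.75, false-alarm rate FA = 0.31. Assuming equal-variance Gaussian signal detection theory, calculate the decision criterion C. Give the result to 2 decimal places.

z(0.75) = 0.6745, z(0.31) = -0.4959
c = −½·[z(H) + z(FA)] = −0.5 × (0.6745 + (-0.4959)) = -0.0893

C = -0.09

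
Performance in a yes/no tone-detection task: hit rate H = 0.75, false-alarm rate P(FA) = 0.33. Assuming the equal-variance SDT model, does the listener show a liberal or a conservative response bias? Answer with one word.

liberal

z(H) = 0.674, z(FA) = -0.440
c = −½·(z(H) + z(FA)) = -0.117
c < 0 → liberal criterion (biased toward responding “yes”).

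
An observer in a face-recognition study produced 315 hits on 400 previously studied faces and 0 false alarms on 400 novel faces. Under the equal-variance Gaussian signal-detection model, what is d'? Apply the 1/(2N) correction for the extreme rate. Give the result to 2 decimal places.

The false-alarm rate is 0/400 = 0, so apply the 1/(2N) correction: FA → 1/(2·400) = 0.00125.
z(H) = z(0.78750) = 0.798
z(FA) = z(0.00125) = -3.023
d' = 0.798 − (-3.023) = 3.821

d' = 3.82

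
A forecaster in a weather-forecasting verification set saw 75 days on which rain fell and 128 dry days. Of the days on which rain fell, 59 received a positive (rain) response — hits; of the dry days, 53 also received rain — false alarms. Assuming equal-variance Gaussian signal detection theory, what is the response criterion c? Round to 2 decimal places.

H = 59/75 = 0.7867
FA = 53/128 = 0.4141
z(H) = 0.795
z(FA) = -0.217
c = −½·[z(H) + z(FA)] = −0.5 × (0.795 + (-0.217)) = -0.289
c < 0: the forecaster has a liberal response bias.

c = -0.29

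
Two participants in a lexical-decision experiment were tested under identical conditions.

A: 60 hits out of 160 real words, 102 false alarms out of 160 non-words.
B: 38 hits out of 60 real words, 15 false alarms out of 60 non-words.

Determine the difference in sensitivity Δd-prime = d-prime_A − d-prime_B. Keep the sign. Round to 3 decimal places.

A: z(0.3750) = -0.3186, z(0.6375) = 0.3518, d' = -0.6704
B: z(0.6333) = 0.3406, z(0.2500) = -0.6745, d' = 1.0151
Δd' = d'_A − d'_B = -0.6704 − 1.0151 = -1.6855
B has the higher sensitivity.

Δd-prime = -1.686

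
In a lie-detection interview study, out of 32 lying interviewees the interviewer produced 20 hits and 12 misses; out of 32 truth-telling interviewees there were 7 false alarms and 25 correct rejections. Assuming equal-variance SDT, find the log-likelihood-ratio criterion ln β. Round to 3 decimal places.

H = 20/32 = 0.6250
FA = 7/32 = 0.2188
Φ⁻¹(H) = 0.3186
Φ⁻¹(FA) = -0.7763
ln β = −½·[z(H)² − z(FA)²] = −0.5 × (0.1015 − 0.6026) = 0.25055

ln β = 0.251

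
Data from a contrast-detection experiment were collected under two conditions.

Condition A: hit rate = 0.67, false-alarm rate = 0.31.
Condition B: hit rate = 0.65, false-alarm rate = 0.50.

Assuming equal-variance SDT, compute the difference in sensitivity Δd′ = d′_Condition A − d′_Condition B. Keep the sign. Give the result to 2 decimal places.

Δd′ = 0.55

Condition A: z(0.67) = 0.440, z(0.31) = -0.496, d' = 0.936
Condition B: z(0.65) = 0.385, z(0.50) = 0.000, d' = 0.385
Δd' = d'_Condition A − d'_Condition B = 0.936 − 0.385 = 0.551
Condition A has the higher sensitivity.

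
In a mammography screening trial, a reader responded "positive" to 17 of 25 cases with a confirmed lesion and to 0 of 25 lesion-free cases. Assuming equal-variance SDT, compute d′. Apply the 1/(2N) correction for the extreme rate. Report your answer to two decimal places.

The false-alarm rate is 0/25 = 0, so apply the 1/(2N) correction: FA → 1/(2·25) = 0.02000.
z(H) = z(0.68000) = 0.468
z(FA) = z(0.02000) = -2.054
d' = 0.468 − (-2.054) = 2.522

d′ = 2.52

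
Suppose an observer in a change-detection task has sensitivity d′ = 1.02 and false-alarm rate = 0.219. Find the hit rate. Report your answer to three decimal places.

hit rate = 0.597

z(false-alarm rate) = z(0.219) = -0.7756
z(H) = z(FA) + d' = -0.7756 + 1.02 = 0.2444
hit rate = Φ(0.2444) = 0.5965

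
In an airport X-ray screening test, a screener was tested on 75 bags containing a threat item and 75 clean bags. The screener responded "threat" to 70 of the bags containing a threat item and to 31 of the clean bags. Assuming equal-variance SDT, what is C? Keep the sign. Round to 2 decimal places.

C = -0.64

H = 70/75 = 0.9333
FA = 31/75 = 0.4133
z(H) = z(0.9333) = 1.5008
z(FA) = z(0.4133) = -0.2191
c = −½·[z(H) + z(FA)] = −0.5 × (1.5008 + (-0.2191)) = -0.64085
c < 0: the screener has a liberal response bias.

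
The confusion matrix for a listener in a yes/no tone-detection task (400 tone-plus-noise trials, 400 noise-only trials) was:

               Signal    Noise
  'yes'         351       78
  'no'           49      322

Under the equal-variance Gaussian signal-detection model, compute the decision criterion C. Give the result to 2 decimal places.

H = 351/400 = 0.8775
FA = 78/400 = 0.1950
z(H) = 1.163
z(FA) = -0.860
c = −½·[z(H) + z(FA)] = −0.5 × (1.163 + (-0.860)) = -0.1515
c < 0: the listener has a liberal response bias.

C = -0.15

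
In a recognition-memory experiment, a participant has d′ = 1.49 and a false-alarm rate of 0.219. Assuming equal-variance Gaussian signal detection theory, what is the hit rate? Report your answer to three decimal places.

hit rate = 0.763

z(false-alarm rate) = z(0.219) = -0.7756
z(H) = z(FA) + d' = -0.7756 + 1.49 = 0.7144
hit rate = Φ(0.7144) = 0.7625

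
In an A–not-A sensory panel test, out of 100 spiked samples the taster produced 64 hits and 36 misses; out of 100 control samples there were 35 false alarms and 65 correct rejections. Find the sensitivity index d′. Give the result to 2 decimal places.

d′ = 0.74

H = 64/100 = 0.6400
FA = 35/100 = 0.3500
Φ⁻¹(H) = 0.3585
Φ⁻¹(FA) = -0.3853
d' = z(H) − z(FA) = 0.3585 − (-0.3853) = 0.7438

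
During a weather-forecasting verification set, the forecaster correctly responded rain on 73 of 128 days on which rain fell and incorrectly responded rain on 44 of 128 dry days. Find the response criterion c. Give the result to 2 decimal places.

H = 73/128 = 0.5703
FA = 44/128 = 0.3438
Φ⁻¹(H) = 0.177
Φ⁻¹(FA) = -0.402
c = −½·[z(H) + z(FA)] = −0.5 × (0.177 + (-0.402)) = 0.1125

c = 0.11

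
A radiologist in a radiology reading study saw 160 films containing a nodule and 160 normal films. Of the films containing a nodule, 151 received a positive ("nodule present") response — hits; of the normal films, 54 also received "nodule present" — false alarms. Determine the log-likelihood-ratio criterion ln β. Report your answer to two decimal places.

ln β = -1.17

H = 151/160 = 0.9437
FA = 54/160 = 0.3375
Φ⁻¹(0.9437) = 1.587, Φ⁻¹(0.3375) = -0.419
ln β = −½·[z(H)² − z(FA)²] = −0.5 × (2.519 − 0.176) = -1.1715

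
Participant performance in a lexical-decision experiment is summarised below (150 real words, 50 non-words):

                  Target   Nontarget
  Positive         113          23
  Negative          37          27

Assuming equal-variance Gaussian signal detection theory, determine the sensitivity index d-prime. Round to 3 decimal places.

H = 113/150 = 0.7533
FA = 23/50 = 0.4600
Φ⁻¹(H) = Φ⁻¹(0.7533) = 0.6849
Φ⁻¹(FA) = Φ⁻¹(0.4600) = -0.1004
d' = z(H) − z(FA) = 0.6849 − (-0.1004) = 0.7853

d-prime = 0.785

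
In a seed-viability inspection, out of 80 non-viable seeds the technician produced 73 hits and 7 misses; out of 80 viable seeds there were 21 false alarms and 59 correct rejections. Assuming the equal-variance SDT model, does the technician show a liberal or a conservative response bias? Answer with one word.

z(H) = 1.356, z(FA) = -0.636
c = −½·(z(H) + z(FA)) = -0.360
c < 0 → liberal criterion (biased toward responding “yes”).

liberal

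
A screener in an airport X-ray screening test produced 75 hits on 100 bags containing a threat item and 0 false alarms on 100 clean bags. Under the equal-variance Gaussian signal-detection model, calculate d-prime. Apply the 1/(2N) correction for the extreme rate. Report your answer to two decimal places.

The false-alarm rate is 0/100 = 0, so apply the 1/(2N) correction: FA → 1/(2·100) = 0.00500.
z(H) = z(0.75000) = 0.674
z(FA) = z(0.00500) = -2.576
d' = 0.674 − (-2.576) = 3.250

d-prime = 3.25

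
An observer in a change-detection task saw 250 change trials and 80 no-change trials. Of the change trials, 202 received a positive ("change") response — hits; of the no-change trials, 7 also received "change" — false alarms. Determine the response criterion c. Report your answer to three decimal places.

c = 0.243

H = 202/250 = 0.8080
FA = 7/80 = 0.0875
z(0.8080) = 0.8705, z(0.0875) = -1.3563
c = −½·[z(H) + z(FA)] = −0.5 × (0.8705 + (-1.3563)) = 0.2429
c > 0: the observer has a conservative response bias.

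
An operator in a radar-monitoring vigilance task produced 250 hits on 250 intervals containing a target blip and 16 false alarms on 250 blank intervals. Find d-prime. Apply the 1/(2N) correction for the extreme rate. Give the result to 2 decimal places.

d-prime = 4.40

The hit rate is 250/250 = 1, so apply the 1/(2N) correction: H → 1 − 1/(2·250) = 0.99800.
z(H) = z(0.99800) = 2.878
z(FA) = z(0.06400) = -1.522
d' = 2.878 − (-1.522) = 4.400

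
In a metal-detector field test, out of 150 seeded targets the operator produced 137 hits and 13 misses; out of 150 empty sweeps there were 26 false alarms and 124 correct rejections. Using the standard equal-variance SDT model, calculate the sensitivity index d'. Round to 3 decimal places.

d' = 2.303

H = 137/150 = 0.9133
FA = 26/150 = 0.1733
Φ⁻¹(0.9133) = 1.3614, Φ⁻¹(0.1733) = -0.9412
d' = z(H) − z(FA) = 1.3614 − (-0.9412) = 2.3026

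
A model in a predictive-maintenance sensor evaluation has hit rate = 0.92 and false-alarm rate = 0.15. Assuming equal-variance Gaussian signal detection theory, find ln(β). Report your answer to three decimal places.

z(0.92) = 1.4051, z(0.15) = -1.0364
ln β = −½·[z(H)² − z(FA)²] = −0.5 × (1.9743 − 1.0741) = -0.4501

ln β = -0.450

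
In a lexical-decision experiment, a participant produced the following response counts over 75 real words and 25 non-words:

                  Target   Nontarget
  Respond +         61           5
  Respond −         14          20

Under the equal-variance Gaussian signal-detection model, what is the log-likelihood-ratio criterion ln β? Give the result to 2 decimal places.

ln β = -0.04

H = 61/75 = 0.8133
FA = 5/25 = 0.2000
z(H) = z(0.8133) = 0.890
z(FA) = z(0.2000) = -0.842
ln β = −½·[z(H)² − z(FA)²] = −0.5 × (0.792 − 0.709) = -0.0415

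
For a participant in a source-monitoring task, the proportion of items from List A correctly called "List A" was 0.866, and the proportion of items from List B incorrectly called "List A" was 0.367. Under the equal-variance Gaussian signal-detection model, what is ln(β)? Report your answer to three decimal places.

ln β = -0.556

Φ⁻¹(H) = Φ⁻¹(0.866) = 1.1077
Φ⁻¹(FA) = Φ⁻¹(0.367) = -0.3398
ln β = −½·[z(H)² − z(FA)²] = −0.5 × (1.2270 − 0.1155) = -0.55575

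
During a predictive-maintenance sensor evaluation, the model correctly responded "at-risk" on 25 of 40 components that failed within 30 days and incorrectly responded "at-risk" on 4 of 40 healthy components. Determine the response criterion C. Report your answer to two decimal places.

H = 25/40 = 0.6250
FA = 4/40 = 0.1000
z(0.6250) = 0.3186, z(0.1000) = -1.2816
c = −½·[z(H) + z(FA)] = −0.5 × (0.3186 + (-1.2816)) = 0.4815

C = 0.48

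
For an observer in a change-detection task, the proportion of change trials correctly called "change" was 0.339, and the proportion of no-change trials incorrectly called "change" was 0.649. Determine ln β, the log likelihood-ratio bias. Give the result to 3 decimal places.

ln β = -0.013

Φ⁻¹(0.339) = -0.4152, Φ⁻¹(0.649) = 0.3826
ln β = −½·[z(H)² − z(FA)²] = −0.5 × (0.1724 − 0.1464) = -0.0130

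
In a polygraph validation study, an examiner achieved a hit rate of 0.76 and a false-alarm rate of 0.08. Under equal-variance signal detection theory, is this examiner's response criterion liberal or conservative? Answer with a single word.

z(H) = 0.706, z(FA) = -1.405
c = −½·(z(H) + z(FA)) = 0.3495
c > 0 → conservative criterion (biased toward responding “no”).

conservative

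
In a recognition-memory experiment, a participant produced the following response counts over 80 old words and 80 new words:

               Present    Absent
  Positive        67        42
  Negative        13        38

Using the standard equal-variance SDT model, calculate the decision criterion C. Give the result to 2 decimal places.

H = 67/80 = 0.8375
FA = 42/80 = 0.5250
Φ⁻¹(H) = Φ⁻¹(0.8375) = 0.984
Φ⁻¹(FA) = Φ⁻¹(0.5250) = 0.063
c = −½·[z(H) + z(FA)] = −0.5 × (0.984 + 0.063) = -0.5235
c < 0: the participant has a liberal response bias.

C = -0.52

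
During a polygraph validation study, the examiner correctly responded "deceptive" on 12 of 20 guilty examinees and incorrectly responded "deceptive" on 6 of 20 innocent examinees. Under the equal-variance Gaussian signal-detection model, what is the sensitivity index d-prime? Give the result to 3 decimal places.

H = 12/20 = 0.6000
FA = 6/20 = 0.3000
Φ⁻¹(H) = Φ⁻¹(0.6000) = 0.2533
Φ⁻¹(FA) = Φ⁻¹(0.3000) = -0.5244
d' = z(H) − z(FA) = 0.2533 − (-0.5244) = 0.7777

d-prime = 0.778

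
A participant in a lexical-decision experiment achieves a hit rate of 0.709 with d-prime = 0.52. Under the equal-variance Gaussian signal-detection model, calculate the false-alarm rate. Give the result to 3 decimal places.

false-alarm rate = 0.512

z(hit rate) = z(0.709) = 0.5505
z(FA) = z(H) − d' = 0.5505 − 0.52 = 0.0305
false-alarm rate = Φ(0.0305) = 0.5122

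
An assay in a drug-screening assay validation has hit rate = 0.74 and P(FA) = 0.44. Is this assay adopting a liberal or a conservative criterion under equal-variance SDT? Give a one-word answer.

z(H) = 0.643, z(FA) = -0.151
c = −½·(z(H) + z(FA)) = -0.246
c < 0 → liberal criterion (biased toward responding “yes”).

liberal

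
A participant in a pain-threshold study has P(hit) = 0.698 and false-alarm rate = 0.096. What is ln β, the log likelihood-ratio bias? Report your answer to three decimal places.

ln β = 0.717

z(0.698) = 0.5187, z(0.096) = -1.3047
ln β = −½·[z(H)² − z(FA)²] = −0.5 × (0.2690 − 1.7022) = 0.7166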